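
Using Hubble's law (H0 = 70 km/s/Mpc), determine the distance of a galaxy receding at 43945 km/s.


d = v / H0 = 43945 / 70 = 627.7857

627.7857 Mpc


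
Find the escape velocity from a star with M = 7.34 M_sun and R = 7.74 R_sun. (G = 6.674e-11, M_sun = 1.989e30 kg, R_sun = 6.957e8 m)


M = 7.34 * 1.989e30 kg = 1.459926e+31 kg; R = 7.74 * 6.957e8 m = 5.384718e+09 m. v_esc = sqrt(2GM/R) = sqrt(2 * 6.674e-11 * 1.459926e+31 / 5.384718e+09) = 601578.1288

601578.1288 m/s


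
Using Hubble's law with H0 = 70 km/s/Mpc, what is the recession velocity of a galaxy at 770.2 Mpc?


v = H0 * d = 70 * 770.2 = 53914.0

53914.0 km/s


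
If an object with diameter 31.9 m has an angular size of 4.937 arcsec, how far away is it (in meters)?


D = size / theta_rad, theta_rad = 4.937 * pi/(180*3600) = 2.394e-05, D = 1.333e+06

1.333e+06 m


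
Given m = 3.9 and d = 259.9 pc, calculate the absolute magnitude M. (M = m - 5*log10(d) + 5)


M = m - 5*log10(d) + 5 = 3.9 - 5*log10(259.9) + 5 = -3.174

-3.174


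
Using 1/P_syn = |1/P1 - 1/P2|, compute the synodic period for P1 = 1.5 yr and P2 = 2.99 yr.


1/P_syn = |1/P1 - 1/P2| = |1/1.5 - 1/2.99| => P_syn = 3.0101

3.0101 years


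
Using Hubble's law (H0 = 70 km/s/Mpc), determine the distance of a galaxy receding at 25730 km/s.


d = v / H0 = 25730 / 70 = 367.5714

367.5714 Mpc


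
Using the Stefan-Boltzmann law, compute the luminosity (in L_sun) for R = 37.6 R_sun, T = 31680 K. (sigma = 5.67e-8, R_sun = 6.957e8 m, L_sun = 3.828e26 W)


R = 37.6 * 6.957e8 m = 2.615832e+10 m. L = 4*pi*R^2*sigma*T^4 = 4*pi*(2.615832e+10)^2 * 5.67e-8 * 31680^4 = 4.910812031e+32 W. L/L_sun = 4.910812031e+32 / 3.828e26 = 1.283e+06

1.283e+06 L_sun


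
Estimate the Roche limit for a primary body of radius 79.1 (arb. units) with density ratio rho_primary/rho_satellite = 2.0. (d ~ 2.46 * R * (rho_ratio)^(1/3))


d_Roche = 2.46 * 79.1 * 2.0^(1/3) = 245.163

245.163


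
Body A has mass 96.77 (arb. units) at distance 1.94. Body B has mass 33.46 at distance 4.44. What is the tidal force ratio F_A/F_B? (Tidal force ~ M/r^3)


Ratio = (M1/r1^3) / (M2/r2^3) = (96.77/1.94^3) / (33.46/4.44^3) = 34.6704

34.6704


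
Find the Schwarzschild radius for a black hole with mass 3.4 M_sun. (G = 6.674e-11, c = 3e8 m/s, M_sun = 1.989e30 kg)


M = 3.4 * 1.989e30 kg = 6.7626e+30 kg. rs = 2GM/c^2 = 2 * 6.674e-11 * 6.7626e+30 / (3e8)^2 = 10029.6872

10029.6872 m


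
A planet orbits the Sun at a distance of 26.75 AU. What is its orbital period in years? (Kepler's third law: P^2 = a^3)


P = a^(3/2) = 26.75^1.5 = 138.3521

138.3521 years


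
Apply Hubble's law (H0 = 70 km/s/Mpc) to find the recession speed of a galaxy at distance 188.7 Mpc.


v = H0 * d = 70 * 188.7 = 13209.0

13209.0 km/s


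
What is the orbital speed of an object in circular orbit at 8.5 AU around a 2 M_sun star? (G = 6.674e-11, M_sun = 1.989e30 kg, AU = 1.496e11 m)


v = sqrt(GM/r) = sqrt(6.674e-11 * 3.978e+30 / 1.272e+12) = 14449.4139

14449.4139 m/s


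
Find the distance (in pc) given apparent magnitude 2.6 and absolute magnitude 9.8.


d = 10^((m - M + 5)/5) = 10^((2.6 - 9.8 + 5)/5) = 0.3631

0.3631 pc


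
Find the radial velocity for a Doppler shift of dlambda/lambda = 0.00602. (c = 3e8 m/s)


v = (dlambda/lambda) * c = 0.00602 * 3e8 = 1.806e+06

1.806e+06 m/s


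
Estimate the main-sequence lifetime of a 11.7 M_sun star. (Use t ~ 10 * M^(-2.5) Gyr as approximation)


t = 10 * M^(-2.5) = 10 * 11.7^(-2.5) = 0.0214

0.0214 Gyr


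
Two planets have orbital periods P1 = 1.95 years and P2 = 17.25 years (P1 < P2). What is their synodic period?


1/P_syn = |1/P1 - 1/P2| = |1/1.95 - 1/17.25| => P_syn = 2.1985

2.1985 years


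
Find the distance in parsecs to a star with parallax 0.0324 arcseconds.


d = 1/p = 1/0.0324 = 30.8642

30.8642 pc


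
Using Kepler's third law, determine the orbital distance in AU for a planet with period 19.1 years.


a = P^(2/3) = 19.1^(2/3) = 7.1453

7.1453 AU


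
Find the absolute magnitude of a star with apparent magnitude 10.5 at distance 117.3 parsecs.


M = m - 5*log10(d) + 5 = 10.5 - 5*log10(117.3) + 5 = 5.1535

5.1535


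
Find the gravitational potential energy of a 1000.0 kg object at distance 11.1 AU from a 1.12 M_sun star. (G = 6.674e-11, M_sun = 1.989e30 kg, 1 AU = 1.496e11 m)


M = 1.12 * 1.989e30 kg = 2.22768e+30 kg; r = 11.1 AU * 1.496e11 m/AU = 1.66056e+12 m. U = -GM*m/r = -(6.674e-11 * 2.22768e+30 * 1000.0) / 1.66056e+12 = -8.953e+10

-8.953e+10 J


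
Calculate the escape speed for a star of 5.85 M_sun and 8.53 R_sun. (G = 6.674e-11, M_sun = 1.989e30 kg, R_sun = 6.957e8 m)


M = 5.85 * 1.989e30 kg = 1.163565e+31 kg; R = 8.53 * 6.957e8 m = 5.934321e+09 m. v_esc = sqrt(2GM/R) = sqrt(2 * 6.674e-11 * 1.163565e+31 / 5.934321e+09) = 511585.1227

511585.1227 m/s


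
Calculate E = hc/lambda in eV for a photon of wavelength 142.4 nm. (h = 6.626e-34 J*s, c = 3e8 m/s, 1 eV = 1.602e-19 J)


E = hc/lambda = 6.626e-34 * 3e8 / 1.424e-07 = 1.396e-18 J = 8.7137 eV

8.7137 eV


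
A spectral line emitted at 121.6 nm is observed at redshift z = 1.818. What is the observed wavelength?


lam_obs = lam_emit * (1 + z) = 121.6 * (1 + 1.818) = 342.6688

342.6688 nm


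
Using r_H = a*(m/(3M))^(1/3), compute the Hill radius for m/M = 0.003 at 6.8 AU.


r_H = a * (m/3M)^(1/3) = 6.8 * (0.003/3)^(1/3) = 0.68

0.68 AU


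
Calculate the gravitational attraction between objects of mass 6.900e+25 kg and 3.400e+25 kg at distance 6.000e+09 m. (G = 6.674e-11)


F = G*m1*m2/r^2 = 6.674e-11 * 6.900e+25 * 3.400e+25 / (6.000e+09)^2 = 6.674e-11 * 2.346e+51 / 3.600e+19 = 4.349e+21

4.349e+21 N


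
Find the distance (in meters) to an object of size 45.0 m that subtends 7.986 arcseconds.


D = size / theta_rad, theta_rad = 7.986 * pi/(180*3600) = 3.872e-05, D = 1.162e+06

1.162e+06 m


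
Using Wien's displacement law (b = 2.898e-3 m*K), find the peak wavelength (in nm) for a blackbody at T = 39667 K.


lam_max = b / T = 2.898e-3 / 39667 = 7.306e-08 m = 73.0582 nm

73.0582 nm


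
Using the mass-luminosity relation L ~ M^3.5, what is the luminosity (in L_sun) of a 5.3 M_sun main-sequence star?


L/L_sun = (M/M_sun)^3.5 = 5.3^3.5 = 342.7406

342.7406 L_sun


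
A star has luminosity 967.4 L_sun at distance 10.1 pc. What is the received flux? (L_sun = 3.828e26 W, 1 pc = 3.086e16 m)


F = L / (4*pi*d^2) = 3.703e+29 / (4*pi*(3.117e+17)^2) = 3.033e-07

3.033e-07 W/m^2


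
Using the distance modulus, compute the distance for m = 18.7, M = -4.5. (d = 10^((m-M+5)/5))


d = 10^((m - M + 5)/5) = 10^((18.7 - -4.5 + 5)/5) = 436515.8322

436515.8322 pc


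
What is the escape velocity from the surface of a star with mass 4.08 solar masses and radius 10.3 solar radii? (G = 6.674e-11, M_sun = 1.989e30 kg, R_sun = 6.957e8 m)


M = 4.08 * 1.989e30 kg = 8.11512e+30 kg; R = 10.3 * 6.957e8 m = 7.16571e+09 m. v_esc = sqrt(2GM/R) = sqrt(2 * 6.674e-11 * 8.11512e+30 / 7.16571e+09) = 388799.733

388799.733 m/s


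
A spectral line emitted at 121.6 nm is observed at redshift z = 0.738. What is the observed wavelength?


lam_obs = lam_emit * (1 + z) = 121.6 * (1 + 0.738) = 211.3408

211.3408 nm


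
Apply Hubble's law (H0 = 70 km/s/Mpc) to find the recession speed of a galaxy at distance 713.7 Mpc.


v = H0 * d = 70 * 713.7 = 49959.0

49959.0 km/s


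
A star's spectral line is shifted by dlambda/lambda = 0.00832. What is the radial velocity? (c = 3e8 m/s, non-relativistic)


v = (dlambda/lambda) * c = 0.00832 * 3e8 = 2.496e+06

2.496e+06 m/s


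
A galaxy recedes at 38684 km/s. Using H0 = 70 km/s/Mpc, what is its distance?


d = v / H0 = 38684 / 70 = 552.6286

552.6286 Mpc


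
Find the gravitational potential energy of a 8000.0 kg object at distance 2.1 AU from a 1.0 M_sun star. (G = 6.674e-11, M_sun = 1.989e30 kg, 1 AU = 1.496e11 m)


M = 1.0 * 1.989e30 kg = 1.989e+30 kg; r = 2.1 AU * 1.496e11 m/AU = 3.1416e+11 m. U = -GM*m/r = -(6.674e-11 * 1.989e+30 * 8000.0) / 3.1416e+11 = -3.380e+12

-3.380e+12 J


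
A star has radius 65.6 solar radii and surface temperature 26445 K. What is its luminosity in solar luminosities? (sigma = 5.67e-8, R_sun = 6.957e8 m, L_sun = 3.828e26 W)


R = 65.6 * 6.957e8 m = 4.563792e+10 m. L = 4*pi*R^2*sigma*T^4 = 4*pi*(4.563792e+10)^2 * 5.67e-8 * 26445^4 = 7.258032253e+32 W. L/L_sun = 7.258032253e+32 / 3.828e26 = 1.896e+06

1.896e+06 L_sun


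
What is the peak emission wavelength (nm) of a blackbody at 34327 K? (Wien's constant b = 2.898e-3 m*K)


lam_max = b / T = 2.898e-3 / 34327 = 8.442e-08 m = 84.4233 nm

84.4233 nm


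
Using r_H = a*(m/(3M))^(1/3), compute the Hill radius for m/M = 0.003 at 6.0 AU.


r_H = a * (m/3M)^(1/3) = 6.0 * (0.003/3)^(1/3) = 0.6

0.6 AU


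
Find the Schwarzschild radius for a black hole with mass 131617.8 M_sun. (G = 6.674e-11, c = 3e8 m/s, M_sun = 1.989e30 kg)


M = 131617.8 * 1.989e30 kg = 2.617878042e+35 kg. rs = 2GM/c^2 = 2 * 6.674e-11 * 2.617878042e+35 / (3e8)^2 = 3.883e+08

3.883e+08 m


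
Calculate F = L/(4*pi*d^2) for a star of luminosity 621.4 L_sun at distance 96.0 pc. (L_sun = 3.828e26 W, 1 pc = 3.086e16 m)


F = L / (4*pi*d^2) = 2.379e+29 / (4*pi*(2.963e+18)^2) = 2.157e-09

2.157e-09 W/m^2


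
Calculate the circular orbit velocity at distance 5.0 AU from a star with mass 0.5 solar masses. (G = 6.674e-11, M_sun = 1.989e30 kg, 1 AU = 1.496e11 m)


v = sqrt(GM/r) = sqrt(6.674e-11 * 9.945e+29 / 7.480e+11) = 9419.8654

9419.8654 m/s


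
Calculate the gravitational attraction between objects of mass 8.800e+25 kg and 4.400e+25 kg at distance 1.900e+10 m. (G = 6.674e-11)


F = G*m1*m2/r^2 = 6.674e-11 * 8.800e+25 * 4.400e+25 / (1.900e+10)^2 = 6.674e-11 * 3.872e+51 / 3.610e+20 = 7.158e+20

7.158e+20 N


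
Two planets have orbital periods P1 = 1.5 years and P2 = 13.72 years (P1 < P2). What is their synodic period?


1/P_syn = |1/P1 - 1/P2| = |1/1.5 - 1/13.72| => P_syn = 1.6841

1.6841 years


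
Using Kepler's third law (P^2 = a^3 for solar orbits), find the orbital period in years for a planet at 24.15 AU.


P = a^(3/2) = 24.15^1.5 = 118.6795

118.6795 years


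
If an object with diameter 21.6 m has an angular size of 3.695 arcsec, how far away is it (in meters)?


D = size / theta_rad, theta_rad = 3.695 * pi/(180*3600) = 1.791e-05, D = 1.206e+06

1.206e+06 m


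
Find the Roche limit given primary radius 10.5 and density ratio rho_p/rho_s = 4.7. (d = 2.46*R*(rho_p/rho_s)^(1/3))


d_Roche = 2.46 * 10.5 * 4.7^(1/3) = 43.267

43.267


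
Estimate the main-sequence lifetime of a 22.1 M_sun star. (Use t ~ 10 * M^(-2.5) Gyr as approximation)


t = 10 * M^(-2.5) = 10 * 22.1^(-2.5) = 0.0044

0.0044 Gyr


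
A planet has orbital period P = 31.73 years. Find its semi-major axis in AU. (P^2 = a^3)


a = P^(2/3) = 31.73^(2/3) = 10.0226

10.0226 AU


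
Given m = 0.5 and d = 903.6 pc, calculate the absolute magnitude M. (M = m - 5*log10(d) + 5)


M = m - 5*log10(d) + 5 = 0.5 - 5*log10(903.6) + 5 = -9.2799

-9.2799


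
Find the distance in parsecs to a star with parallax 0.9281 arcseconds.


d = 1/p = 1/0.9281 = 1.0775

1.0775 pc


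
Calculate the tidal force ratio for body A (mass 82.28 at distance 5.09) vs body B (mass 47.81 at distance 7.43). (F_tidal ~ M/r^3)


Ratio = (M1/r1^3) / (M2/r2^3) = (82.28/5.09^3) / (47.81/7.43^3) = 5.3529

5.3529


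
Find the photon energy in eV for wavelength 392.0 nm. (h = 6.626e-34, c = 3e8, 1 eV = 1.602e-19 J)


E = hc/lambda = 6.626e-34 * 3e8 / 3.920e-07 = 5.071e-19 J = 3.1654 eV

3.1654 eV


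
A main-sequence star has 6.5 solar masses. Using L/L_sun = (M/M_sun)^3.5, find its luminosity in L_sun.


L/L_sun = (M/M_sun)^3.5 = 6.5^3.5 = 700.1591

700.1591 L_sun


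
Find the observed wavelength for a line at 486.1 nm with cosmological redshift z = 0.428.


lam_obs = lam_emit * (1 + z) = 486.1 * (1 + 0.428) = 694.1508

694.1508 nm


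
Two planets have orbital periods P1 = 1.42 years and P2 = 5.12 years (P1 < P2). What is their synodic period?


1/P_syn = |1/P1 - 1/P2| = |1/1.42 - 1/5.12| => P_syn = 1.965

1.965 years


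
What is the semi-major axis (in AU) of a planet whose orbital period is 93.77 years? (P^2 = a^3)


a = P^(2/3) = 93.77^(2/3) = 20.64

20.64 AU


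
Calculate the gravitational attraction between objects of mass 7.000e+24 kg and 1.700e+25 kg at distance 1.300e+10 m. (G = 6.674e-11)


F = G*m1*m2/r^2 = 6.674e-11 * 7.000e+24 * 1.700e+25 / (1.300e+10)^2 = 6.674e-11 * 1.190e+50 / 1.690e+20 = 4.699e+19

4.699e+19 N


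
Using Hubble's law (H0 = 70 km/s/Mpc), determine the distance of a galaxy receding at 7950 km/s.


d = v / H0 = 7950 / 70 = 113.5714

113.5714 Mpc


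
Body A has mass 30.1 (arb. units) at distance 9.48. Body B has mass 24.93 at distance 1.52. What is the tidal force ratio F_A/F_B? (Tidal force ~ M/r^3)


Ratio = (M1/r1^3) / (M2/r2^3) = (30.1/9.48^3) / (24.93/1.52^3) = 0.005

0.005


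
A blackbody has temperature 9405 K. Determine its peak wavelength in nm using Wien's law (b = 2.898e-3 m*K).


lam_max = b / T = 2.898e-3 / 9405 = 3.081e-07 m = 308.134 nm

308.134 nm


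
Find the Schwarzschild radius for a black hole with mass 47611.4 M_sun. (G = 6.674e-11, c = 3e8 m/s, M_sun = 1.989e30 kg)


M = 47611.4 * 1.989e30 kg = 9.46990746e+34 kg. rs = 2GM/c^2 = 2 * 6.674e-11 * 9.46990746e+34 / (3e8)^2 = 1.404e+08

1.404e+08 m


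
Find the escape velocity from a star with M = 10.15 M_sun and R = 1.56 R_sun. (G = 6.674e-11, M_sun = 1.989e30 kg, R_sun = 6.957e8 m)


M = 10.15 * 1.989e30 kg = 2.018835e+31 kg; R = 1.56 * 6.957e8 m = 1.085292e+09 m. v_esc = sqrt(2GM/R) = sqrt(2 * 6.674e-11 * 2.018835e+31 / 1.085292e+09) = 1.576e+06

1.576e+06 m/s


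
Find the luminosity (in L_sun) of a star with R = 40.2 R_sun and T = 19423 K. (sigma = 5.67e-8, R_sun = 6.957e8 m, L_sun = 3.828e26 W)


R = 40.2 * 6.957e8 m = 2.796714e+10 m. L = 4*pi*R^2*sigma*T^4 = 4*pi*(2.796714e+10)^2 * 5.67e-8 * 19423^4 = 7.931480785e+31 W. L/L_sun = 7.931480785e+31 / 3.828e26 = 207196.4678

207196.4678 L_sun


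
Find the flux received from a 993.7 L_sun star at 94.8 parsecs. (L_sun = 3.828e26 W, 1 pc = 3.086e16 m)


F = L / (4*pi*d^2) = 3.804e+29 / (4*pi*(2.926e+18)^2) = 3.537e-09

3.537e-09 W/m^2


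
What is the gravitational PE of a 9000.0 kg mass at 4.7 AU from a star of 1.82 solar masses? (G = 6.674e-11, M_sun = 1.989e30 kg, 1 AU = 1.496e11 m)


M = 1.82 * 1.989e30 kg = 3.61998e+30 kg; r = 4.7 AU * 1.496e11 m/AU = 7.0312e+11 m. U = -GM*m/r = -(6.674e-11 * 3.61998e+30 * 9000.0) / 7.0312e+11 = -3.092e+12

-3.092e+12 J


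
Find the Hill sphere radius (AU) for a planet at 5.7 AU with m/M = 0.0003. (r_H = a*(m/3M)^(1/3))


r_H = a * (m/3M)^(1/3) = 5.7 * (0.0003/3)^(1/3) = 0.2646

0.2646 AU


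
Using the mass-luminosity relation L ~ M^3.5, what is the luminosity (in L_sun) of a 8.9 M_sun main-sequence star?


L/L_sun = (M/M_sun)^3.5 = 8.9^3.5 = 2103.1247

2103.1247 L_sun


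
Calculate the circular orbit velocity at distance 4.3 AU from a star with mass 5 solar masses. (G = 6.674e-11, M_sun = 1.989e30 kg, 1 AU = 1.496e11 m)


v = sqrt(GM/r) = sqrt(6.674e-11 * 9.945e+30 / 6.433e+11) = 32121.4743

32121.4743 m/s


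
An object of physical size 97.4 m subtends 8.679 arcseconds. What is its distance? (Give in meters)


D = size / theta_rad, theta_rad = 8.679 * pi/(180*3600) = 4.208e-05, D = 2.315e+06

2.315e+06 m


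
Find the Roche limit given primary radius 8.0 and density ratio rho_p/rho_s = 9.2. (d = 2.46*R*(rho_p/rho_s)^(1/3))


d_Roche = 2.46 * 8.0 * 9.2^(1/3) = 41.2371

41.2371


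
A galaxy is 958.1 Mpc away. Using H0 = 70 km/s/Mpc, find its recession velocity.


v = H0 * d = 70 * 958.1 = 67067.0

67067.0 km/s


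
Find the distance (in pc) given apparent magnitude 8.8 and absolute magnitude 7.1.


d = 10^((m - M + 5)/5) = 10^((8.8 - 7.1 + 5)/5) = 21.8776

21.8776 pc


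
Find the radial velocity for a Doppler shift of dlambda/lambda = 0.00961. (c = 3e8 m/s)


v = (dlambda/lambda) * c = 0.00961 * 3e8 = 2.883e+06

2.883e+06 m/s


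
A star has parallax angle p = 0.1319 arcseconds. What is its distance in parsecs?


d = 1/p = 1/0.1319 = 7.5815

7.5815 pc


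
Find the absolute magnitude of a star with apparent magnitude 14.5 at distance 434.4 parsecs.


M = m - 5*log10(d) + 5 = 14.5 - 5*log10(434.4) + 5 = 6.3106

6.3106


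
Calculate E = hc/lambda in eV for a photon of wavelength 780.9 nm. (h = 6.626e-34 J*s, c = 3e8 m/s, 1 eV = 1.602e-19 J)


E = hc/lambda = 6.626e-34 * 3e8 / 7.809e-07 = 2.546e-19 J = 1.589 eV

1.589 eV


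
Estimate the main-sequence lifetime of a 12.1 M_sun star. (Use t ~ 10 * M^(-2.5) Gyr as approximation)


t = 10 * M^(-2.5) = 10 * 12.1^(-2.5) = 0.0196

0.0196 Gyr


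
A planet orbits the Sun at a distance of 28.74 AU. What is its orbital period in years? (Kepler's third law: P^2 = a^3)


P = a^(3/2) = 28.74^1.5 = 154.0743

154.0743 years


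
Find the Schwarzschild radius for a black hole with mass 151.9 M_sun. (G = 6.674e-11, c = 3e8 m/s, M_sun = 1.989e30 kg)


M = 151.9 * 1.989e30 kg = 3.021291e+32 kg. rs = 2GM/c^2 = 2 * 6.674e-11 * 3.021291e+32 / (3e8)^2 = 448091.0252

448091.0252 m


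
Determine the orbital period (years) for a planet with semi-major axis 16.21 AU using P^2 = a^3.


P = a^(3/2) = 16.21^1.5 = 65.2641

65.2641 years


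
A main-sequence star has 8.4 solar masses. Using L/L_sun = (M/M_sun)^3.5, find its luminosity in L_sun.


L/L_sun = (M/M_sun)^3.5 = 8.4^3.5 = 1717.8194

1717.8194 L_sun


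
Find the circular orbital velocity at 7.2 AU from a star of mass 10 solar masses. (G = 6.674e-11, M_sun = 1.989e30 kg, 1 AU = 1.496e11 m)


v = sqrt(GM/r) = sqrt(6.674e-11 * 1.989e+31 / 1.077e+12) = 35105.7655

35105.7655 m/s


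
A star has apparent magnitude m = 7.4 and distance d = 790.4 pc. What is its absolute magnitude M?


M = m - 5*log10(d) + 5 = 7.4 - 5*log10(790.4) + 5 = -2.0892

-2.0892


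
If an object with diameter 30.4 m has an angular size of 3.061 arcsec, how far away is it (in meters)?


D = size / theta_rad, theta_rad = 3.061 * pi/(180*3600) = 1.484e-05, D = 2.048e+06

2.048e+06 m


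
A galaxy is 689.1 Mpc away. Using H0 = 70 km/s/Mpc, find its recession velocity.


v = H0 * d = 70 * 689.1 = 48237.0

48237.0 km/s


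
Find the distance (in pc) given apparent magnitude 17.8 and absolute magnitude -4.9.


d = 10^((m - M + 5)/5) = 10^((17.8 - -4.9 + 5)/5) = 346736.8505

346736.8505 pc


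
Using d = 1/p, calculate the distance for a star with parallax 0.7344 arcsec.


d = 1/p = 1/0.7344 = 1.3617

1.3617 pc


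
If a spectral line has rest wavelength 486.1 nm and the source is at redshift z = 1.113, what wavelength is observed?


lam_obs = lam_emit * (1 + z) = 486.1 * (1 + 1.113) = 1027.1293

1027.1293 nm


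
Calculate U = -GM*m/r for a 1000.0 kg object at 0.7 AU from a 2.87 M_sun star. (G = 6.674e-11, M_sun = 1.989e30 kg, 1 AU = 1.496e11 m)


M = 2.87 * 1.989e30 kg = 5.70843e+30 kg; r = 0.7 AU * 1.496e11 m/AU = 1.0472e+11 m. U = -GM*m/r = -(6.674e-11 * 5.70843e+30 * 1000.0) / 1.0472e+11 = -3.638e+12

-3.638e+12 J


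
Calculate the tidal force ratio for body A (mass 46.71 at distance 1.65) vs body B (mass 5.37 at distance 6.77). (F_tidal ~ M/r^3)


Ratio = (M1/r1^3) / (M2/r2^3) = (46.71/1.65^3) / (5.37/6.77^3) = 600.8274

600.8274


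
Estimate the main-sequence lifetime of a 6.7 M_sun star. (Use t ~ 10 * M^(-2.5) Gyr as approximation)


t = 10 * M^(-2.5) = 10 * 6.7^(-2.5) = 0.0861

0.0861 Gyr


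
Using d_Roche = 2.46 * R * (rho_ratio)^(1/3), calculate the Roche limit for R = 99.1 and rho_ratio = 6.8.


d_Roche = 2.46 * 99.1 * 6.8^(1/3) = 461.8615

461.8615


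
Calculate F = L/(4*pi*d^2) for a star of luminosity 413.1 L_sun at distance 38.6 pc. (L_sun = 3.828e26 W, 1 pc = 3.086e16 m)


F = L / (4*pi*d^2) = 1.581e+29 / (4*pi*(1.191e+18)^2) = 8.869e-09

8.869e-09 W/m^2


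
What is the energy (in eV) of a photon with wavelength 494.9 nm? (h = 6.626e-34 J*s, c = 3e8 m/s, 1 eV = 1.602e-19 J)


E = hc/lambda = 6.626e-34 * 3e8 / 4.949e-07 = 4.017e-19 J = 2.5072 eV

2.5072 eV


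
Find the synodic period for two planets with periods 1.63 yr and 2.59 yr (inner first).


1/P_syn = |1/P1 - 1/P2| = |1/1.63 - 1/2.59| => P_syn = 4.3976

4.3976 years


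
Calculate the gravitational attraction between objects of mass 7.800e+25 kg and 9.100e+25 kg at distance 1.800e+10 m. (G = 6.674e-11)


F = G*m1*m2/r^2 = 6.674e-11 * 7.800e+25 * 9.100e+25 / (1.800e+10)^2 = 6.674e-11 * 7.098e+51 / 3.240e+20 = 1.462e+21

1.462e+21 N


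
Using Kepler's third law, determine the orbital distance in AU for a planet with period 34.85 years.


a = P^(2/3) = 34.85^(2/3) = 10.6693

10.6693 AU


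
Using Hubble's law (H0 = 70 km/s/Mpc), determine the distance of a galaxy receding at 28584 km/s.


d = v / H0 = 28584 / 70 = 408.3429

408.3429 Mpc


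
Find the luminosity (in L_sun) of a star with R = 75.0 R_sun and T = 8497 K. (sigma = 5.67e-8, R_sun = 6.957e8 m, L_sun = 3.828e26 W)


R = 75.0 * 6.957e8 m = 5.21775e+10 m. L = 4*pi*R^2*sigma*T^4 = 4*pi*(5.21775e+10)^2 * 5.67e-8 * 8497^4 = 1.011164769e+31 W. L/L_sun = 1.011164769e+31 / 3.828e26 = 26414.9626

26414.9626 L_sun


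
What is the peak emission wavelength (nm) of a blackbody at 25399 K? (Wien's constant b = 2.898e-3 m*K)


lam_max = b / T = 2.898e-3 / 25399 = 1.141e-07 m = 114.099 nm

114.099 nm


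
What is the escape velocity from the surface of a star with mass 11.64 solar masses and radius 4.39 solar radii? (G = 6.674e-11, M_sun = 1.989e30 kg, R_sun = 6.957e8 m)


M = 11.64 * 1.989e30 kg = 2.315196e+31 kg; R = 4.39 * 6.957e8 m = 3.054123e+09 m. v_esc = sqrt(2GM/R) = sqrt(2 * 6.674e-11 * 2.315196e+31 / 3.054123e+09) = 1.006e+06

1.006e+06 m/s


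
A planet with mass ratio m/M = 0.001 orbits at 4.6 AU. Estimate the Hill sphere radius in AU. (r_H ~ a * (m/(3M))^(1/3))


r_H = a * (m/3M)^(1/3) = 4.6 * (0.001/3)^(1/3) = 0.3189

0.3189 AU


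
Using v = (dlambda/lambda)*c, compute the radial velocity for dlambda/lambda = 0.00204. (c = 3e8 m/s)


v = (dlambda/lambda) * c = 0.00204 * 3e8 = 612000.0

612000.0 m/s


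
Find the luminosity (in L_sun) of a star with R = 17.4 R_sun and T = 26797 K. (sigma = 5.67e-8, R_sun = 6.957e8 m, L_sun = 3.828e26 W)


R = 17.4 * 6.957e8 m = 1.210518e+10 m. L = 4*pi*R^2*sigma*T^4 = 4*pi*(1.210518e+10)^2 * 5.67e-8 * 26797^4 = 5.383691073e+31 W. L/L_sun = 5.383691073e+31 / 3.828e26 = 140639.7877

140639.7877 L_sun


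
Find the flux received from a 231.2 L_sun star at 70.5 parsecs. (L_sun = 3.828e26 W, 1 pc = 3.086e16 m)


F = L / (4*pi*d^2) = 8.850e+28 / (4*pi*(2.176e+18)^2) = 1.488e-09

1.488e-09 W/m^2


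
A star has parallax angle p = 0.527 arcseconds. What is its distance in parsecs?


d = 1/p = 1/0.527 = 1.8975

1.8975 pc


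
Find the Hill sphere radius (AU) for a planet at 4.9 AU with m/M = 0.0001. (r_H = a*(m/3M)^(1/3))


r_H = a * (m/3M)^(1/3) = 4.9 * (0.0001/3)^(1/3) = 0.1577

0.1577 AU


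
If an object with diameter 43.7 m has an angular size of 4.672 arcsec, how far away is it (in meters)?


D = size / theta_rad, theta_rad = 4.672 * pi/(180*3600) = 2.265e-05, D = 1.929e+06

1.929e+06 m


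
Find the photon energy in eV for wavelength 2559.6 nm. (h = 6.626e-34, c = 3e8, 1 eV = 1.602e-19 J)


E = hc/lambda = 6.626e-34 * 3e8 / 2.560e-06 = 7.766e-20 J = 0.4848 eV

0.4848 eV


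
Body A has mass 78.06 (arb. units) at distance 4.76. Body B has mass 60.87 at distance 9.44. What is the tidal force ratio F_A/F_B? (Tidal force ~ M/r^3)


Ratio = (M1/r1^3) / (M2/r2^3) = (78.06/4.76^3) / (60.87/9.44^3) = 10.0028

10.0028


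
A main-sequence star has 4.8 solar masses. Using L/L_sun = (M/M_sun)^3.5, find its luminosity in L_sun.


L/L_sun = (M/M_sun)^3.5 = 4.8^3.5 = 242.2949

242.2949 L_sun


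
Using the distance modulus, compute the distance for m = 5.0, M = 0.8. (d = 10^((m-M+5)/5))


d = 10^((m - M + 5)/5) = 10^((5.0 - 0.8 + 5)/5) = 69.1831

69.1831 pc


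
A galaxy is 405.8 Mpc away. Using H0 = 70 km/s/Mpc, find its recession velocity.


v = H0 * d = 70 * 405.8 = 28406.0

28406.0 km/s


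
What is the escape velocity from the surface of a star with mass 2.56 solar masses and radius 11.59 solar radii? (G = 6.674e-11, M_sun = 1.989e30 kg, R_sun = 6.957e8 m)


M = 2.56 * 1.989e30 kg = 5.09184e+30 kg; R = 11.59 * 6.957e8 m = 8.063163e+09 m. v_esc = sqrt(2GM/R) = sqrt(2 * 6.674e-11 * 5.09184e+30 / 8.063163e+09) = 290330.5612

290330.5612 m/s


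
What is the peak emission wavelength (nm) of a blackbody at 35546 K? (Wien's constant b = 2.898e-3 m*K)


lam_max = b / T = 2.898e-3 / 35546 = 8.153e-08 m = 81.5282 nm

81.5282 nm


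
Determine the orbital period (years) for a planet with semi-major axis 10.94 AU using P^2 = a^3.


P = a^(3/2) = 10.94^1.5 = 36.1848

36.1848 years


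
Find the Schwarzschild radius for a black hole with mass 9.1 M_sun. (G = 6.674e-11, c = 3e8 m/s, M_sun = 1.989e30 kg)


M = 9.1 * 1.989e30 kg = 1.80999e+31 kg. rs = 2GM/c^2 = 2 * 6.674e-11 * 1.80999e+31 / (3e8)^2 = 26844.1628

26844.1628 m


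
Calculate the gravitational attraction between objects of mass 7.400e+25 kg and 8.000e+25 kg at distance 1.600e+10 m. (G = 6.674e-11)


F = G*m1*m2/r^2 = 6.674e-11 * 7.400e+25 * 8.000e+25 / (1.600e+10)^2 = 6.674e-11 * 5.920e+51 / 2.560e+20 = 1.543e+21

1.543e+21 N


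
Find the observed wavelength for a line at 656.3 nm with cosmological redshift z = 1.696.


lam_obs = lam_emit * (1 + z) = 656.3 * (1 + 1.696) = 1769.3848

1769.3848 nm


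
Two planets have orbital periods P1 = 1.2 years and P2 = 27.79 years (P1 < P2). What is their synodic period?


1/P_syn = |1/P1 - 1/P2| = |1/1.2 - 1/27.79| => P_syn = 1.2542

1.2542 years


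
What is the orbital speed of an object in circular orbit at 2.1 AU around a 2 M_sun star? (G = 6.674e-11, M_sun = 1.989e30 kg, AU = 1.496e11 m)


v = sqrt(GM/r) = sqrt(6.674e-11 * 3.978e+30 / 3.142e+11) = 29070.3357

29070.3357 m/s


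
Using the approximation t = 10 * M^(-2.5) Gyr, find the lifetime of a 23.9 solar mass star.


t = 10 * M^(-2.5) = 10 * 23.9^(-2.5) = 0.0036

0.0036 Gyr


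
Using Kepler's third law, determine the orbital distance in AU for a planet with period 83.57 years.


a = P^(2/3) = 83.57^(2/3) = 19.1147

19.1147 AU


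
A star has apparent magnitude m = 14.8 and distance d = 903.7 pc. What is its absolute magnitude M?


M = m - 5*log10(d) + 5 = 14.8 - 5*log10(903.7) + 5 = 5.0199

5.0199


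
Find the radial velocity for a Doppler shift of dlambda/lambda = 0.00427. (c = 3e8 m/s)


v = (dlambda/lambda) * c = 0.00427 * 3e8 = 1.281e+06

1.281e+06 m/s


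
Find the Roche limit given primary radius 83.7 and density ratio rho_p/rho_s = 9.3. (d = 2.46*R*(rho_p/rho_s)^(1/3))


d_Roche = 2.46 * 83.7 * 9.3^(1/3) = 433.0003

433.0003


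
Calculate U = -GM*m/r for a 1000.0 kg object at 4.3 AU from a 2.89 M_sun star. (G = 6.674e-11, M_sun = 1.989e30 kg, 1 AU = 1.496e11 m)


M = 2.89 * 1.989e30 kg = 5.74821e+30 kg; r = 4.3 AU * 1.496e11 m/AU = 6.4328e+11 m. U = -GM*m/r = -(6.674e-11 * 5.74821e+30 * 1000.0) / 6.4328e+11 = -5.964e+11

-5.964e+11 J


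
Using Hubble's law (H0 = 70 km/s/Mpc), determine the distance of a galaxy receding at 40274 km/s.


d = v / H0 = 40274 / 70 = 575.3429

575.3429 Mpc


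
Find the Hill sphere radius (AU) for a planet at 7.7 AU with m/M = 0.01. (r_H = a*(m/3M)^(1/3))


r_H = a * (m/3M)^(1/3) = 7.7 * (0.01/3)^(1/3) = 1.1502

1.1502 AU


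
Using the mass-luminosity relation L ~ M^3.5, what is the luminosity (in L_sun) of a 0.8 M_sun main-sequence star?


L/L_sun = (M/M_sun)^3.5 = 0.8^3.5 = 0.4579

0.4579 L_sun


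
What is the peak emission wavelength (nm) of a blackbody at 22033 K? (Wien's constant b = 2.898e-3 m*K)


lam_max = b / T = 2.898e-3 / 22033 = 1.315e-07 m = 131.53 nm

131.53 nm


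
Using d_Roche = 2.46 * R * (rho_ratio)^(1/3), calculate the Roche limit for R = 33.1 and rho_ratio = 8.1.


d_Roche = 2.46 * 33.1 * 8.1^(1/3) = 163.5277

163.5277


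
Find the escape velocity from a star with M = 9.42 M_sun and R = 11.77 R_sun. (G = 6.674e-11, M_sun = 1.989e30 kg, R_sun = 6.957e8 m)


M = 9.42 * 1.989e30 kg = 1.873638e+31 kg; R = 11.77 * 6.957e8 m = 8.188389e+09 m. v_esc = sqrt(2GM/R) = sqrt(2 * 6.674e-11 * 1.873638e+31 / 8.188389e+09) = 552651.9527

552651.9527 m/s


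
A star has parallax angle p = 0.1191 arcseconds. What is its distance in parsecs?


d = 1/p = 1/0.1191 = 8.3963

8.3963 pc


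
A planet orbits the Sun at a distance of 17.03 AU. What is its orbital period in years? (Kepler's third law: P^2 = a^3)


P = a^(3/2) = 17.03^1.5 = 70.2784

70.2784 years


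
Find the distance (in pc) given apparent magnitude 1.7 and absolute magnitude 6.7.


d = 10^((m - M + 5)/5) = 10^((1.7 - 6.7 + 5)/5) = 1.0

1.0 pc


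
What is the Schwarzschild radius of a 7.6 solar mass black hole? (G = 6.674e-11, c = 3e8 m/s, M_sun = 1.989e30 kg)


M = 7.6 * 1.989e30 kg = 1.51164e+31 kg. rs = 2GM/c^2 = 2 * 6.674e-11 * 1.51164e+31 / (3e8)^2 = 22419.3008

22419.3008 m


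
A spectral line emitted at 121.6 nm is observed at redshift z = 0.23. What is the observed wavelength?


lam_obs = lam_emit * (1 + z) = 121.6 * (1 + 0.23) = 149.568

149.568 nm


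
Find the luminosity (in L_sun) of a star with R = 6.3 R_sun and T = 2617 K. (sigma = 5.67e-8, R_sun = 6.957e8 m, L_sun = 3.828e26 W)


R = 6.3 * 6.957e8 m = 4.38291e+09 m. L = 4*pi*R^2*sigma*T^4 = 4*pi*(4.38291e+09)^2 * 5.67e-8 * 2617^4 = 6.419968824e+26 W. L/L_sun = 6.419968824e+26 / 3.828e26 = 1.6771

1.6771 L_sun


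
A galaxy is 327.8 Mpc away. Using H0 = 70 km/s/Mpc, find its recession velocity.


v = H0 * d = 70 * 327.8 = 22946.0

22946.0 km/s


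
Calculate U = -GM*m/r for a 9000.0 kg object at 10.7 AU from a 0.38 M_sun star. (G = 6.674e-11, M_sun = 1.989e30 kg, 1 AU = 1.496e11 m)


M = 0.38 * 1.989e30 kg = 7.5582e+29 kg; r = 10.7 AU * 1.496e11 m/AU = 1.60072e+12 m. U = -GM*m/r = -(6.674e-11 * 7.5582e+29 * 9000.0) / 1.60072e+12 = -2.836e+11

-2.836e+11 J


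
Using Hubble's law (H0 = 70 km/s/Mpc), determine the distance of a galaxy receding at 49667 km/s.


d = v / H0 = 49667 / 70 = 709.5286

709.5286 Mpc


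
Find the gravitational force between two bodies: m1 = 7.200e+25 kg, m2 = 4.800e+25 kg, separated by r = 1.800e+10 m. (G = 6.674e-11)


F = G*m1*m2/r^2 = 6.674e-11 * 7.200e+25 * 4.800e+25 / (1.800e+10)^2 = 6.674e-11 * 3.456e+51 / 3.240e+20 = 7.119e+20

7.119e+20 N


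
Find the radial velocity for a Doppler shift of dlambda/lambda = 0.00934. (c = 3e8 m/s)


v = (dlambda/lambda) * c = 0.00934 * 3e8 = 2.802e+06

2.802e+06 m/s


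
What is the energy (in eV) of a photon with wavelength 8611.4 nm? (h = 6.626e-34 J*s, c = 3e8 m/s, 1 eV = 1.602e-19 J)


E = hc/lambda = 6.626e-34 * 3e8 / 8.611e-06 = 2.308e-20 J = 0.1441 eV

0.1441 eV


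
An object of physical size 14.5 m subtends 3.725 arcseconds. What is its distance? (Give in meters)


D = size / theta_rad, theta_rad = 3.725 * pi/(180*3600) = 1.806e-05, D = 802909.984

802909.984 m


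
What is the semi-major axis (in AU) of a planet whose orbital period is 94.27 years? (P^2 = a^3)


a = P^(2/3) = 94.27^(2/3) = 20.7133

20.7133 AU


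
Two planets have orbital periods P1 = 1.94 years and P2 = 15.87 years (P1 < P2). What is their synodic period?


1/P_syn = |1/P1 - 1/P2| = |1/1.94 - 1/15.87| => P_syn = 2.2102

2.2102 years


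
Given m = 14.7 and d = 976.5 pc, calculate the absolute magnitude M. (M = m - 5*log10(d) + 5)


M = m - 5*log10(d) + 5 = 14.7 - 5*log10(976.5) + 5 = 4.7516

4.7516


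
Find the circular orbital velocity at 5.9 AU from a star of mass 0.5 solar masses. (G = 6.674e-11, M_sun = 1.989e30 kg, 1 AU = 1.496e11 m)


v = sqrt(GM/r) = sqrt(6.674e-11 * 9.945e+29 / 8.826e+11) = 8671.689

8671.689 m/s


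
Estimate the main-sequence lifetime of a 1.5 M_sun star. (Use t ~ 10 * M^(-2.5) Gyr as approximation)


t = 10 * M^(-2.5) = 10 * 1.5^(-2.5) = 3.6289

3.6289 Gyr


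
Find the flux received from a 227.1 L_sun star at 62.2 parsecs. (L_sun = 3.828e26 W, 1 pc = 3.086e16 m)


F = L / (4*pi*d^2) = 8.693e+28 / (4*pi*(1.919e+18)^2) = 1.878e-09

1.878e-09 W/m^2


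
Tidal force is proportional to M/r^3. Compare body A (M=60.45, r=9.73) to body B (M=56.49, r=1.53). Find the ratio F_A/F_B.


Ratio = (M1/r1^3) / (M2/r2^3) = (60.45/9.73^3) / (56.49/1.53^3) = 0.0042

0.0042


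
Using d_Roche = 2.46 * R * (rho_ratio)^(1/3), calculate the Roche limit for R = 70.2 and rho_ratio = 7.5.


d_Roche = 2.46 * 70.2 * 7.5^(1/3) = 338.0332

338.0332


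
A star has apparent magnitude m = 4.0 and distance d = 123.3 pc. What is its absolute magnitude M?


M = m - 5*log10(d) + 5 = 4.0 - 5*log10(123.3) + 5 = -1.4548

-1.4548


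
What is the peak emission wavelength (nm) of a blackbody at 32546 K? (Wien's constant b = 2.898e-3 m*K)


lam_max = b / T = 2.898e-3 / 32546 = 8.904e-08 m = 89.0432 nm

89.0432 nm


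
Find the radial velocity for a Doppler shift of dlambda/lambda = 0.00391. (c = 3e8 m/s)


v = (dlambda/lambda) * c = 0.00391 * 3e8 = 1.173e+06

1.173e+06 m/s


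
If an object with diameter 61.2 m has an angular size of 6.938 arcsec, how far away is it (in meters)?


D = size / theta_rad, theta_rad = 6.938 * pi/(180*3600) = 3.364e-05, D = 1.819e+06

1.819e+06 m


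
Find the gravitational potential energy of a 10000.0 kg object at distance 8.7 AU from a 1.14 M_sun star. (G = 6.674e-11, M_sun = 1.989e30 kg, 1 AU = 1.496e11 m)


M = 1.14 * 1.989e30 kg = 2.26746e+30 kg; r = 8.7 AU * 1.496e11 m/AU = 1.30152e+12 m. U = -GM*m/r = -(6.674e-11 * 2.26746e+30 * 10000.0) / 1.30152e+12 = -1.163e+12

-1.163e+12 J


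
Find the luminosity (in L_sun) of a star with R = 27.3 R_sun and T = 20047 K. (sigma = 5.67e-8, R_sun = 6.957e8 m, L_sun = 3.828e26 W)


R = 27.3 * 6.957e8 m = 1.899261e+10 m. L = 4*pi*R^2*sigma*T^4 = 4*pi*(1.899261e+10)^2 * 5.67e-8 * 20047^4 = 4.151067402e+31 W. L/L_sun = 4.151067402e+31 / 3.828e26 = 108439.5873

108439.5873 L_sun


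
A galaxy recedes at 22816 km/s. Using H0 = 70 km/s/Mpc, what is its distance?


d = v / H0 = 22816 / 70 = 325.9429

325.9429 Mpc


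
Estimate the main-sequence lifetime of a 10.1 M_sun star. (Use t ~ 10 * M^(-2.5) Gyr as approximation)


t = 10 * M^(-2.5) = 10 * 10.1^(-2.5) = 0.0308

0.0308 Gyr


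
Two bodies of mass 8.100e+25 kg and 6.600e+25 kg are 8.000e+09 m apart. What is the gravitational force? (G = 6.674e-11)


F = G*m1*m2/r^2 = 6.674e-11 * 8.100e+25 * 6.600e+25 / (8.000e+09)^2 = 6.674e-11 * 5.346e+51 / 6.400e+19 = 5.575e+21

5.575e+21 N


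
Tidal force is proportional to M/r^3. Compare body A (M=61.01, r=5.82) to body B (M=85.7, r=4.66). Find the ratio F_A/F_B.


Ratio = (M1/r1^3) / (M2/r2^3) = (61.01/5.82^3) / (85.7/4.66^3) = 0.3654

0.3654


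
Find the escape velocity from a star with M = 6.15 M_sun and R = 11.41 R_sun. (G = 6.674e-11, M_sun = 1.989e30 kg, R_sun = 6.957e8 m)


M = 6.15 * 1.989e30 kg = 1.223235e+31 kg; R = 11.41 * 6.957e8 m = 7.937937e+09 m. v_esc = sqrt(2GM/R) = sqrt(2 * 6.674e-11 * 1.223235e+31 / 7.937937e+09) = 453533.3465

453533.3465 m/s


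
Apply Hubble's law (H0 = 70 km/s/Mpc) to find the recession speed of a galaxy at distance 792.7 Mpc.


v = H0 * d = 70 * 792.7 = 55489.0

55489.0 km/s


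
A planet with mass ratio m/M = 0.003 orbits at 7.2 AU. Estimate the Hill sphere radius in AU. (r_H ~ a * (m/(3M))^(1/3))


r_H = a * (m/3M)^(1/3) = 7.2 * (0.003/3)^(1/3) = 0.72

0.72 AU


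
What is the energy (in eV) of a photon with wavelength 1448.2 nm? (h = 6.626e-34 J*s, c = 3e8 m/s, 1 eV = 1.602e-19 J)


E = hc/lambda = 6.626e-34 * 3e8 / 1.448e-06 = 1.373e-19 J = 0.8568 eV

0.8568 eV


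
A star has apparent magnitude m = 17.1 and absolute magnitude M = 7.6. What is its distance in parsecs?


d = 10^((m - M + 5)/5) = 10^((17.1 - 7.6 + 5)/5) = 794.3282

794.3282 pc


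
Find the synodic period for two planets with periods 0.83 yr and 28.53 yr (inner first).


1/P_syn = |1/P1 - 1/P2| = |1/0.83 - 1/28.53| => P_syn = 0.8549

0.8549 years


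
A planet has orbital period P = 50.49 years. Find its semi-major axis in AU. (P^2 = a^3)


a = P^(2/3) = 50.49^(2/3) = 13.6606

13.6606 AU


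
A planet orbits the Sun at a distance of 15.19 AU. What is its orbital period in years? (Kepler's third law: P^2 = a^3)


P = a^(3/2) = 15.19^1.5 = 59.202

59.202 years


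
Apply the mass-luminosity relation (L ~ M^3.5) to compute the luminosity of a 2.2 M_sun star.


L/L_sun = (M/M_sun)^3.5 = 2.2^3.5 = 15.7935

15.7935 L_sun


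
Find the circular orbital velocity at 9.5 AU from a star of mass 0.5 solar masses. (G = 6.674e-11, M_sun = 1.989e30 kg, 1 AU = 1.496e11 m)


v = sqrt(GM/r) = sqrt(6.674e-11 * 9.945e+29 / 1.421e+12) = 6833.8886

6833.8886 m/s


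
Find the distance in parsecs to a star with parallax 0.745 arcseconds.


d = 1/p = 1/0.745 = 1.3423

1.3423 pc


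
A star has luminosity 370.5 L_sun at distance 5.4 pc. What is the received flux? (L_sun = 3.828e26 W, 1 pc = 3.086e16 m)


F = L / (4*pi*d^2) = 1.418e+29 / (4*pi*(1.666e+17)^2) = 4.064e-07

4.064e-07 W/m^2


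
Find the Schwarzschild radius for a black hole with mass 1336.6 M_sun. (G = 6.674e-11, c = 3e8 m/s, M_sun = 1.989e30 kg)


M = 1336.6 * 1.989e30 kg = 2.6584974e+33 kg. rs = 2GM/c^2 = 2 * 6.674e-11 * 2.6584974e+33 / (3e8)^2 = 3.943e+06

3.943e+06 m


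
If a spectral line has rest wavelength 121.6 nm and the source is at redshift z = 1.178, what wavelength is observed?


lam_obs = lam_emit * (1 + z) = 121.6 * (1 + 1.178) = 264.8448

264.8448 nm


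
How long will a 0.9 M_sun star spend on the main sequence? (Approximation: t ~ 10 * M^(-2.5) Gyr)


t = 10 * M^(-2.5) = 10 * 0.9^(-2.5) = 13.0135

13.0135 Gyr


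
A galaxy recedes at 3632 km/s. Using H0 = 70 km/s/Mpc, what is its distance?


d = v / H0 = 3632 / 70 = 51.8857

51.8857 Mpc


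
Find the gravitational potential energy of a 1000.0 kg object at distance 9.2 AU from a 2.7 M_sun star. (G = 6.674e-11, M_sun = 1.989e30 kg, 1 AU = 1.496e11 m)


M = 2.7 * 1.989e30 kg = 5.3703e+30 kg; r = 9.2 AU * 1.496e11 m/AU = 1.37632e+12 m. U = -GM*m/r = -(6.674e-11 * 5.3703e+30 * 1000.0) / 1.37632e+12 = -2.604e+11

-2.604e+11 J


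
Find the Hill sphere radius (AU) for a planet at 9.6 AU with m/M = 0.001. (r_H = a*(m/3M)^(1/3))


r_H = a * (m/3M)^(1/3) = 9.6 * (0.001/3)^(1/3) = 0.6656

0.6656 AU


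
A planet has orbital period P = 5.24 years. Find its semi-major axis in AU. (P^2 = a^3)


a = P^(2/3) = 5.24^(2/3) = 3.0169

3.0169 AU


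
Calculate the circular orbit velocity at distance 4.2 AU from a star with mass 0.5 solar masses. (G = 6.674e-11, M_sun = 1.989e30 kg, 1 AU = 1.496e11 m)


v = sqrt(GM/r) = sqrt(6.674e-11 * 9.945e+29 / 6.283e+11) = 10277.9157

10277.9157 m/s


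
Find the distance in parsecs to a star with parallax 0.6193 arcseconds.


d = 1/p = 1/0.6193 = 1.6147

1.6147 pc


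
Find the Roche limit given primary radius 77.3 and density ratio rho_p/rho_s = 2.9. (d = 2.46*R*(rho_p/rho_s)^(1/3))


d_Roche = 2.46 * 77.3 * 2.9^(1/3) = 271.1735

271.1735


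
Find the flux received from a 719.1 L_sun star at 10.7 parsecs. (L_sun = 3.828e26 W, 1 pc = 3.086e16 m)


F = L / (4*pi*d^2) = 2.753e+29 / (4*pi*(3.302e+17)^2) = 2.009e-07

2.009e-07 W/m^2
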